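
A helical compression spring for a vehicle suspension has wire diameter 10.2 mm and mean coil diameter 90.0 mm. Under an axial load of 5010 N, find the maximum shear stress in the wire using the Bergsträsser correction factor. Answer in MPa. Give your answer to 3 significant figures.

1250 MPa

Spring index C = D/d = 90.0/10.2 = 8.8235
K_B = (4C+2)/(4C−3) = 37.294/32.294 = 1.1548
τ₀ = 8FD/(πd³) = 8·5010·90.0/(π·10.2³) = 3.6072e+06/3333.9 = 1082 MPa
τ_max = K·τ₀ = 1.1548 × 1082 = 1249.5 MPa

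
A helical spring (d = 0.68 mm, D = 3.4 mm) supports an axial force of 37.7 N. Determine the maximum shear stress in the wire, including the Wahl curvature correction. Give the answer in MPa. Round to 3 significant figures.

1360 MPa

Spring index C = D/d = 3.4/0.68 = 5.0000
K_W = (4C−1)/(4C−4) + 0.615/C = 19.000/16.000 + 0.1230 = 1.3105
τ₀ = 8FD/(πd³) = 8·37.7·3.4/(π·0.68³) = 1025.44/0.98782 = 1038.1 MPa
τ_max = K·τ₀ = 1.3105 × 1038.1 = 1360.4 MPa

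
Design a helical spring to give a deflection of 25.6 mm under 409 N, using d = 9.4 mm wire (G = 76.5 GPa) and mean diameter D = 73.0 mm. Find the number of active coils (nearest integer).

12

Required rate k = F/δ = 409/25.6 = 15.977 N/mm
N_a = Gd⁴/(8D³k) = (76.5×10³ × 9.4⁴)/(8 × 73.0³ × 15.977)
    = 5.97273e+08 / 4.97212e+07 = 12.01 → 12 coils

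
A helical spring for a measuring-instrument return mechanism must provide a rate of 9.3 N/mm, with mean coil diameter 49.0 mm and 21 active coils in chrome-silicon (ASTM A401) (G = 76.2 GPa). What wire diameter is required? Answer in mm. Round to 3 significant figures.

d = (8D³N_a·k / G)^(1/4) = (8·49.0³·21·9.3 / (76.2×10³))^0.25
  = (2412.3)^0.25 = 7.0082 mm

7.01 mm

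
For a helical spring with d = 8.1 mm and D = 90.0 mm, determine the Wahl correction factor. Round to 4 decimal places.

1.1295

C = D/d = 90.0/8.1 = 11.1111
K_W = (4C−1)/(4C−4) + 0.615/C = 43.444/40.444 + 0.0554 = 1.1295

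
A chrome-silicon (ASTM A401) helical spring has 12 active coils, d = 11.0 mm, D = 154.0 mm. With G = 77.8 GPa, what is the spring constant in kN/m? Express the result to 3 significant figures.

k = Gd⁴/(8D³N_a) = (77.8×10³ × 11.0⁴) / (8 × 154.0³ × 12)
  = 1.13907e+09 / 3.50617e+08 = 3.2488 N/mm

3.25 kN/m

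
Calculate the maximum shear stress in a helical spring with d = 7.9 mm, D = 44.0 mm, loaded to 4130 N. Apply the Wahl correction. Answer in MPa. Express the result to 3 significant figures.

Spring index C = D/d = 44.0/7.9 = 5.5696
K_W = (4C−1)/(4C−4) + 0.615/C = 21.278/18.278 + 0.1104 = 1.2745
τ₀ = 8FD/(πd³) = 8·4130·44.0/(π·7.9³) = 1.45376e+06/1548.9 = 938.56 MPa
τ_max = K·τ₀ = 1.2745 × 938.56 = 1196.2 MPa

1200 MPa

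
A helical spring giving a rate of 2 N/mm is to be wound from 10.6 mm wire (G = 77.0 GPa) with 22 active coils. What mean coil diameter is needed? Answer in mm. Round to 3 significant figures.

140 mm

D = (Gd⁴/(8N_a·k))^(1/3) = (77.0×10³·10.6⁴/(8·22·2))^(1/3)
  = (2.76167e+06)^(1/3) = 140.2998 mm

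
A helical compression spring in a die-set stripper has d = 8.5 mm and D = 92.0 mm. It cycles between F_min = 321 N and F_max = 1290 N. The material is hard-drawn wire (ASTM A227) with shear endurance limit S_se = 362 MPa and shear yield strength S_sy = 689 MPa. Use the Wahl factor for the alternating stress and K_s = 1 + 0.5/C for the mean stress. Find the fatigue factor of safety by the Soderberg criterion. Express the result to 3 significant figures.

C = D/d = 92.0/8.5 = 10.8235; K_W = (4C−1)/(4C−4)+0.615/C = 1.1332; K_s = 1+0.5/C = 1.0462
F_a = (F_max−F_min)/2 = 484.5 N; F_m = (F_max+F_min)/2 = 805.5 N
τ_a = K_W·8F_aD/(πd³) = 1.1332 × 184.83 = 209.44 MPa
τ_m = K_s·8F_mD/(πd³) = 1.0462 × 307.28 = 321.48 MPa
Soderberg: 1/n_f = τ_a/S_se + τ_m/S_sy = 209.44/362 + 321.48/689 = 0.57856 + 0.46658 = 1.0451
n_f = 1/1.0451 = 0.9568

0.957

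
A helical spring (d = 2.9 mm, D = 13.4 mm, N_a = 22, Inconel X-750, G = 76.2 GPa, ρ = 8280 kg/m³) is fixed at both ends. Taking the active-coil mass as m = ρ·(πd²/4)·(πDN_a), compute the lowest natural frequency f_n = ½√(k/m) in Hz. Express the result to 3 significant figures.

k = Gd⁴/(8D³N_a) = (76.2×10³)(2.9⁴)/(8·13.4³·22) = 12.727 N/mm = 12727 N/m
Wire length L = πDN_a = π·13.4·22 = 926.14 mm
m = ρ·(πd²/4)·L = 8280 × 6.6052×10⁻⁶ m² × 0.92614 m = 0.050652 kg
f_n = ½√(k/m) = 0.5·√(12727/0.050652) = 0.5·√(2.5126e+05) = 250.63 Hz

251 Hz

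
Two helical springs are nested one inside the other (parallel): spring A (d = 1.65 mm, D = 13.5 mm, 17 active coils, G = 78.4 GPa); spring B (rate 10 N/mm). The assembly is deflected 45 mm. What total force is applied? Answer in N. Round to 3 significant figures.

k_A = Gd⁴/(8D³N_a) = (78.4×10³)(1.65⁴)/(8·13.5³·17) = 1.7366 N/mm
Parallel: k_eq = 1.7366 + 10 = 11.737 N/mm
F = k_eq·δ = 11.737·45 = 528.15 N

528 N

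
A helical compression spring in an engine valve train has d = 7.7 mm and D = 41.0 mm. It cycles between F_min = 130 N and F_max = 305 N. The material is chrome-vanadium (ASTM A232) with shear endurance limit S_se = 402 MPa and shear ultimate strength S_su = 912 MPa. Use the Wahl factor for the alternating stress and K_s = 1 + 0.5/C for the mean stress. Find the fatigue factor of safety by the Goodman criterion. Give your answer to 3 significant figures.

C = D/d = 41.0/7.7 = 5.3247; K_W = (4C−1)/(4C−4)+0.615/C = 1.2889; K_s = 1+0.5/C = 1.0939
F_a = (F_max−F_min)/2 = 87.5 N; F_m = (F_max+F_min)/2 = 217.5 N
τ_a = K_W·8F_aD/(πd³) = 1.2889 × 20.011 = 25.792 MPa
τ_m = K_s·8F_mD/(πd³) = 1.0939 × 49.741 = 54.411 MPa
Goodman: 1/n_f = τ_a/S_se + τ_m/S_su = 25.792/402 + 54.411/912 = 0.06416 + 0.05966 = 0.12382
n_f = 1/0.12382 = 8.076

8.08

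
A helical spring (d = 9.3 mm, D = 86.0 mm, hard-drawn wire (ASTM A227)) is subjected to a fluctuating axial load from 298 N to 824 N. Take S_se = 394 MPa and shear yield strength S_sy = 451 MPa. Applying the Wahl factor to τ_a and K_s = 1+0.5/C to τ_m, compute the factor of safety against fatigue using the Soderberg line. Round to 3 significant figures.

1.76

C = D/d = 86.0/9.3 = 9.2473; K_W = (4C−1)/(4C−4)+0.615/C = 1.1574; K_s = 1+0.5/C = 1.0541
F_a = (F_max−F_min)/2 = 263 N; F_m = (F_max+F_min)/2 = 561 N
τ_a = K_W·8F_aD/(πd³) = 1.1574 × 71.605 = 82.879 MPa
τ_m = K_s·8F_mD/(πd³) = 1.0541 × 152.74 = 161 MPa
Soderberg: 1/n_f = τ_a/S_se + τ_m/S_sy = 82.879/394 + 161/451 = 0.21035 + 0.35698 = 0.56733
n_f = 1/0.56733 = 1.763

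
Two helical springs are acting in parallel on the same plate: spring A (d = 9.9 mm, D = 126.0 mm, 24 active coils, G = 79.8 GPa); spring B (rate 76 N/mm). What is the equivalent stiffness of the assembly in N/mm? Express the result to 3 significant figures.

k_A = Gd⁴/(8D³N_a) = (79.8×10³)(9.9⁴)/(8·126.0³·24) = 1.9959 N/mm
Parallel: k_eq = 1.9959 + 76 = 77.996 N/mm

78.0 N/mm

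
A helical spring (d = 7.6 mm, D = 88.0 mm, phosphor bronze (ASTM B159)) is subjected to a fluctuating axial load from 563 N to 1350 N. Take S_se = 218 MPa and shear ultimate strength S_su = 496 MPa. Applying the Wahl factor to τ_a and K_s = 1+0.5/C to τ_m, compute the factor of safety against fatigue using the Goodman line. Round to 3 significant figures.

0.485

C = D/d = 88.0/7.6 = 11.5789; K_W = (4C−1)/(4C−4)+0.615/C = 1.1240; K_s = 1+0.5/C = 1.0432
F_a = (F_max−F_min)/2 = 393.5 N; F_m = (F_max+F_min)/2 = 956.5 N
τ_a = K_W·8F_aD/(πd³) = 1.1240 × 200.88 = 225.79 MPa
τ_m = K_s·8F_mD/(πd³) = 1.0432 × 488.28 = 509.36 MPa
Goodman: 1/n_f = τ_a/S_se + τ_m/S_su = 225.79/218 + 509.36/496 = 1.03571 + 1.02694 = 2.0627
n_f = 1/2.0627 = 0.4848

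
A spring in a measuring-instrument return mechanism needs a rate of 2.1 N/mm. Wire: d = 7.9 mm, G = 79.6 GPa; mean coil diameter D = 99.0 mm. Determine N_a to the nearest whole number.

N_a = Gd⁴/(8D³k) = (79.6×10³ × 7.9⁴)/(8 × 99.0³ × 2.1)
    = 3.10043e+08 / 1.6301e+07 = 19.02 → 19 coils

19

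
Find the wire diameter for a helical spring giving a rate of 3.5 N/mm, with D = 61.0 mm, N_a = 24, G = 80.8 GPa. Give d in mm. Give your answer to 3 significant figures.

6.59 mm

d = (8D³N_a·k / G)^(1/4) = (8·61.0³·24·3.5 / (80.8×10³))^0.25
  = (1887.8)^0.25 = 6.5915 mm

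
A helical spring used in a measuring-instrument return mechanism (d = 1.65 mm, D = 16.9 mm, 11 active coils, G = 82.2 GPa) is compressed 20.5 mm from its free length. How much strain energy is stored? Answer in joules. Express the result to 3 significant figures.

k = Gd⁴/(8D³N_a) = (82.2×10³)(1.65⁴)/(8·16.9³·11) = 1.4344 N/mm
U = ½kδ² = 0.5 × 1.4344 × 20.5² = 301.4 N·mm = 0.3014 J

0.301 J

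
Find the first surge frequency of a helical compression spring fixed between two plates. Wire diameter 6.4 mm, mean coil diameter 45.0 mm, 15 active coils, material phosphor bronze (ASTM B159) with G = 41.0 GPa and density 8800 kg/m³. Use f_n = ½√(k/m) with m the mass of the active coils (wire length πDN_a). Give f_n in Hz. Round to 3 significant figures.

k = Gd⁴/(8D³N_a) = (41.0×10³)(6.4⁴)/(8·45.0³·15) = 6.2905 N/mm = 6290.5 N/m
Wire length L = πDN_a = π·45.0·15 = 2120.6 mm
m = ρ·(πd²/4)·L = 8800 × 32.17×10⁻⁶ m² × 2.1206 m = 0.60032 kg
f_n = ½√(k/m) = 0.5·√(6290.5/0.60032) = 0.5·√(10478) = 51.182 Hz

51.2 Hz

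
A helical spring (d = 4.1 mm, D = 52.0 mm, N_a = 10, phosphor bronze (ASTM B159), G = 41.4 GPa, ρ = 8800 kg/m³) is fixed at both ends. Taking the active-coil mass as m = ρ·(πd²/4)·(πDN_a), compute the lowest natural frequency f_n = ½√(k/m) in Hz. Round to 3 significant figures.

37.0 Hz

k = Gd⁴/(8D³N_a) = (41.4×10³)(4.1⁴)/(8·52.0³·10) = 1.04 N/mm = 1040 N/m
Wire length L = πDN_a = π·52.0·10 = 1633.6 mm
m = ρ·(πd²/4)·L = 8800 × 13.203×10⁻⁶ m² × 1.6336 m = 0.1898 kg
f_n = ½√(k/m) = 0.5·√(1040/0.1898) = 0.5·√(5479.5) = 37.012 Hz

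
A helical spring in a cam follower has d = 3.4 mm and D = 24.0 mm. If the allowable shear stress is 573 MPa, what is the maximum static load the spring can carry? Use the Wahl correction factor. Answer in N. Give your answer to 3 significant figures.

304 N

C = D/d = 24.0/3.4 = 7.0588
K_W = (4C−1)/(4C−4) + 0.615/C = 27.235/24.235 + 0.0871 = 1.2109
τ_max = K·8FD/(πd³) → F_max = τ_allow·πd³/(8DK)
F_max = 573·π·3.4³/(8·24.0·1.2109) = 70752/232.49 = 304.32 N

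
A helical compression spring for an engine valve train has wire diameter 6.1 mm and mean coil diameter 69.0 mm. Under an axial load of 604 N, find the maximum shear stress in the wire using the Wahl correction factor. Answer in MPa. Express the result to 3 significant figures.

527 MPa

Spring index C = D/d = 69.0/6.1 = 11.3115
K_W = (4C−1)/(4C−4) + 0.615/C = 44.246/41.246 + 0.0544 = 1.1271
τ₀ = 8FD/(πd³) = 8·604·69.0/(π·6.1³) = 333408/713.08 = 467.56 MPa
τ_max = K·τ₀ = 1.1271 × 467.56 = 526.99 MPa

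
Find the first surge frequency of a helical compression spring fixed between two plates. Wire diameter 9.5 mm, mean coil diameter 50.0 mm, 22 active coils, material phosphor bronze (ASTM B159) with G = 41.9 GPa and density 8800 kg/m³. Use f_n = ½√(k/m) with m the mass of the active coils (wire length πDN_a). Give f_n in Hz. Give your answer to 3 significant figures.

42.4 Hz

k = Gd⁴/(8D³N_a) = (41.9×10³)(9.5⁴)/(8·50.0³·22) = 15.513 N/mm = 15513 N/m
Wire length L = πDN_a = π·50.0·22 = 3455.8 mm
m = ρ·(πd²/4)·L = 8800 × 70.882×10⁻⁶ m² × 3.4558 m = 2.1556 kg
f_n = ½√(k/m) = 0.5·√(15513/2.1556) = 0.5·√(7196.5) = 42.416 Hz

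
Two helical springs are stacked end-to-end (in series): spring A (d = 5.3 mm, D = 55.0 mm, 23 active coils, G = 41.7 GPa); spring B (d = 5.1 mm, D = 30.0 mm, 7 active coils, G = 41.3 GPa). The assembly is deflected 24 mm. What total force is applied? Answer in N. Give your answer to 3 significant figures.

24.4 N

k_A = Gd⁴/(8D³N_a) = (41.7×10³)(5.3⁴)/(8·55.0³·23) = 1.0748 N/mm
k_B = Gd⁴/(8D³N_a) = (41.3×10³)(5.1⁴)/(8·30.0³·7) = 18.479 N/mm
Series: 1/k_eq = 1/1.0748 + 1/18.479 = 0.98451; k_eq = 1.0157 N/mm
F = k_eq·δ = 1.0157·24 = 24.378 N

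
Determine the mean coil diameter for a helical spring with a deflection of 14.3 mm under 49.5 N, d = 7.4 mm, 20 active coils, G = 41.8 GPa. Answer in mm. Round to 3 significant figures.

60.9 mm

Required rate k = F/δ = 49.5/14.3 = 3.4615 N/mm
D = (Gd⁴/(8N_a·k))^(1/3) = (41.8×10³·7.4⁴/(8·20·3.4615))^(1/3)
  = (226315)^(1/3) = 60.9403 mm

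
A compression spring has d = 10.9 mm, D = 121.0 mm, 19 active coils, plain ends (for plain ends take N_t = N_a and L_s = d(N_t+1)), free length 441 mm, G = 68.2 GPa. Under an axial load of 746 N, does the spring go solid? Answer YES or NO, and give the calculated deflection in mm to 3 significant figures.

k = Gd⁴/(8D³N_a) = (68.2×10³)(10.9⁴)/(8·121.0³·19) = 3.5751 N/mm
N_t = 19; L_s = 10.9·20 = 218 mm; δ_solid = L₀ − L_s = 441 − 218 = 223 mm
δ = F/k = 746/3.5751 = 208.66 mm
δ < δ_solid → spring does not go solid

NO, δ = 209 mm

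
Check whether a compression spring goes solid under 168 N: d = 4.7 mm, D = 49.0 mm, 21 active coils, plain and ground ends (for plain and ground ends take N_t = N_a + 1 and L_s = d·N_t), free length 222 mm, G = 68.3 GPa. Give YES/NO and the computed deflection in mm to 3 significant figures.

NO, δ = 99.6 mm

k = Gd⁴/(8D³N_a) = (68.3×10³)(4.7⁴)/(8·49.0³·21) = 1.6862 N/mm
N_t = 22; L_s = 4.7·22 = 103.4 mm; δ_solid = L₀ − L_s = 222 − 103.4 = 118.6 mm
δ = F/k = 168/1.6862 = 99.631 mm
δ < δ_solid → spring does not go solid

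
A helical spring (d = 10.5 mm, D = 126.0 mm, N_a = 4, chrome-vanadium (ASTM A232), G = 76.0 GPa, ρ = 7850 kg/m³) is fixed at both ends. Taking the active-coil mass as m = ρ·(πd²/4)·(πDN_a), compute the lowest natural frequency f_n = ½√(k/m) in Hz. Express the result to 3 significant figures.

57.9 Hz

k = Gd⁴/(8D³N_a) = (76.0×10³)(10.5⁴)/(8·126.0³·4) = 14.431 N/mm = 14431 N/m
Wire length L = πDN_a = π·126.0·4 = 1583.4 mm
m = ρ·(πd²/4)·L = 7850 × 86.59×10⁻⁶ m² × 1.5834 m = 1.0763 kg
f_n = ½√(k/m) = 0.5·√(14431/1.0763) = 0.5·√(13409) = 57.898 Hz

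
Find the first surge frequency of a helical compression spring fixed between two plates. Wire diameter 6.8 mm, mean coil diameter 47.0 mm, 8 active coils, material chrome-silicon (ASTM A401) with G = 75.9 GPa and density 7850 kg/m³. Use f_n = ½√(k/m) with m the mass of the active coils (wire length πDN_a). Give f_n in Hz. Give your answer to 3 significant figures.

k = Gd⁴/(8D³N_a) = (75.9×10³)(6.8⁴)/(8·47.0³·8) = 24.423 N/mm = 24423 N/m
Wire length L = πDN_a = π·47.0·8 = 1181.2 mm
m = ρ·(πd²/4)·L = 7850 × 36.317×10⁻⁶ m² × 1.1812 m = 0.33676 kg
f_n = ½√(k/m) = 0.5·√(24423/0.33676) = 0.5·√(72525) = 134.65 Hz

135 Hz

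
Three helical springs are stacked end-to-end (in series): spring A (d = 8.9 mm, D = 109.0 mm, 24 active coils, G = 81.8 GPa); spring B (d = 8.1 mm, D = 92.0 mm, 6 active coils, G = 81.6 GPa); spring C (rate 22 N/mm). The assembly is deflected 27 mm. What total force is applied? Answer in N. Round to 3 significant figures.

k_A = Gd⁴/(8D³N_a) = (81.8×10³)(8.9⁴)/(8·109.0³·24) = 2.0641 N/mm
k_B = Gd⁴/(8D³N_a) = (81.6×10³)(8.1⁴)/(8·92.0³·6) = 9.3978 N/mm
Series: 1/k_eq = 1/2.0641 + 1/9.3978 + 1/22 = 0.63633; k_eq = 1.5715 N/mm
F = k_eq·δ = 1.5715·27 = 42.431 N

42.4 N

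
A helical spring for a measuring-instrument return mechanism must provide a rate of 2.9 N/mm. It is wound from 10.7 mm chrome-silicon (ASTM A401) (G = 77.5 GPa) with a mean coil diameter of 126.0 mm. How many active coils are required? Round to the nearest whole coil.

22

N_a = Gd⁴/(8D³k) = (77.5×10³ × 10.7⁴)/(8 × 126.0³ × 2.9)
    = 1.01587e+09 / 4.64087e+07 = 21.89 → 22 coils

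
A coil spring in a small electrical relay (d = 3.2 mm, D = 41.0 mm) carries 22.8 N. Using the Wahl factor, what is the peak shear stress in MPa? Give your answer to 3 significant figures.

80.7 MPa

Spring index C = D/d = 41.0/3.2 = 12.8125
K_W = (4C−1)/(4C−4) + 0.615/C = 50.250/47.250 + 0.0480 = 1.1115
τ₀ = 8FD/(πd³) = 8·22.8·41.0/(π·3.2³) = 7478.4/102.94 = 72.646 MPa
τ_max = K·τ₀ = 1.1115 × 72.646 = 80.745 MPa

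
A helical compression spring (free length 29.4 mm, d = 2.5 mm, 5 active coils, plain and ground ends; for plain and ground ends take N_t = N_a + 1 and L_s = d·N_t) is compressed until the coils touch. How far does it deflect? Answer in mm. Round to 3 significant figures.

N_t = 6; L_s = 2.5·6 = 15 mm
δ_solid = L₀ − L_s = 29.4 − 15 = 14.4 mm

14.4 mm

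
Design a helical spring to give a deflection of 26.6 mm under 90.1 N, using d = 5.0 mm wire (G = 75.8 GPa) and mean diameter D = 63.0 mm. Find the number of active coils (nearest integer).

Required rate k = F/δ = 90.1/26.6 = 3.3872 N/mm
N_a = Gd⁴/(8D³k) = (75.8×10³ × 5.0⁴)/(8 × 63.0³ × 3.3872)
    = 4.7375e+07 / 6.77571e+06 = 6.992 → 7 coils

7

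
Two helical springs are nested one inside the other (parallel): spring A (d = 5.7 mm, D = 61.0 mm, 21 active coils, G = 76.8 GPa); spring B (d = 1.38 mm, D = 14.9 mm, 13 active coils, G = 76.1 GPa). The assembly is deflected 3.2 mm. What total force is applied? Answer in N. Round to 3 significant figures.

9.37 N

k_A = Gd⁴/(8D³N_a) = (76.8×10³)(5.7⁴)/(8·61.0³·21) = 2.126 N/mm
k_B = Gd⁴/(8D³N_a) = (76.1×10³)(1.38⁴)/(8·14.9³·13) = 0.80225 N/mm
Parallel: k_eq = 2.126 + 0.80225 = 2.9282 N/mm
F = k_eq·δ = 2.9282·3.2 = 9.3704 N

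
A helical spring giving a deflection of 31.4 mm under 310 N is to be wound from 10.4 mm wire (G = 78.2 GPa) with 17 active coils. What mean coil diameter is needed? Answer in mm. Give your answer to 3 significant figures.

Required rate k = F/δ = 310/31.4 = 9.8726 N/mm
D = (Gd⁴/(8N_a·k))^(1/3) = (78.2×10³·10.4⁴/(8·17·9.8726))^(1/3)
  = (681348)^(1/3) = 87.9947 mm

88.0 mm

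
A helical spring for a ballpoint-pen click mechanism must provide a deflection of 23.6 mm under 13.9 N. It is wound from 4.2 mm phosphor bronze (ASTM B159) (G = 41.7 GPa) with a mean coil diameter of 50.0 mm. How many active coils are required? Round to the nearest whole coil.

Required rate k = F/δ = 13.9/23.6 = 0.58898 N/mm
N_a = Gd⁴/(8D³k) = (41.7×10³ × 4.2⁴)/(8 × 50.0³ × 0.58898)
    = 1.29758e+07 / 588983 = 22.03 → 22 coils

22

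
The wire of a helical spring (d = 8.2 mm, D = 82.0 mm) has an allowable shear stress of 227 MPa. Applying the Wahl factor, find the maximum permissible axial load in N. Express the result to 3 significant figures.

524 N

C = D/d = 82.0/8.2 = 10.0000
K_W = (4C−1)/(4C−4) + 0.615/C = 39.000/36.000 + 0.0615 = 1.1448
τ_max = K·8FD/(πd³) → F_max = τ_allow·πd³/(8DK)
F_max = 227·π·8.2³/(8·82.0·1.1448) = 3.932e+05/751.01 = 523.57 N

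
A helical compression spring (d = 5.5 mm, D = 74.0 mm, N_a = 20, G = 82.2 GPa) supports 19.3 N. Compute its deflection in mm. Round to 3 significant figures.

16.6 mm

k = Gd⁴/(8D³N_a) = (82.2×10³)(5.5⁴)/(8·74.0³·20) = 1.1601 N/mm
δ = F/k = 19.3 / 1.1601 = 16.636 mm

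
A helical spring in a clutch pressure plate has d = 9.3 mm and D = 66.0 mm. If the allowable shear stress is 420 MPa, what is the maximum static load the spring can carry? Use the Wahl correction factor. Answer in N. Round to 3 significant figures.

1660 N

C = D/d = 66.0/9.3 = 7.0968
K_W = (4C−1)/(4C−4) + 0.615/C = 27.387/24.387 + 0.0867 = 1.2097
τ_max = K·8FD/(πd³) → F_max = τ_allow·πd³/(8DK)
F_max = 420·π·9.3³/(8·66.0·1.2097) = 1.0613e+06/638.71 = 1661.7 N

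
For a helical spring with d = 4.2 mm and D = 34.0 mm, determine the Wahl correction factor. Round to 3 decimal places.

C = D/d = 34.0/4.2 = 8.0952
K_W = (4C−1)/(4C−4) + 0.615/C = 31.381/28.381 + 0.0760 = 1.1817

1.182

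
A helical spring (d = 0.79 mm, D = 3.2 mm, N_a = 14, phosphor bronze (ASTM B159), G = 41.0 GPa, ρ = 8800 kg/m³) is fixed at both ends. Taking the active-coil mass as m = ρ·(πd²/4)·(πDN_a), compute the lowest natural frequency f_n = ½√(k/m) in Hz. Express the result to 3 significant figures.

1340 Hz

k = Gd⁴/(8D³N_a) = (41.0×10³)(0.79⁴)/(8·3.2³·14) = 4.3514 N/mm = 4351.4 N/m
Wire length L = πDN_a = π·3.2·14 = 140.74 mm
m = ρ·(πd²/4)·L = 8800 × 0.49017×10⁻⁶ m² × 0.14074 m = 0.00060709 kg
f_n = ½√(k/m) = 0.5·√(4351.4/0.00060709) = 0.5·√(7.1675e+06) = 1338.6 Hz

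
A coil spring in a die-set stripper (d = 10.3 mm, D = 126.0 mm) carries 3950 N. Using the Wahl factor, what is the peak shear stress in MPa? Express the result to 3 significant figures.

Spring index C = D/d = 126.0/10.3 = 12.2330
K_W = (4C−1)/(4C−4) + 0.615/C = 47.932/44.932 + 0.0503 = 1.1170
τ₀ = 8FD/(πd³) = 8·3950·126.0/(π·10.3³) = 3.9816e+06/3432.9 = 1159.8 MPa
τ_max = K·τ₀ = 1.1170 × 1159.8 = 1295.6 MPa

1300 MPa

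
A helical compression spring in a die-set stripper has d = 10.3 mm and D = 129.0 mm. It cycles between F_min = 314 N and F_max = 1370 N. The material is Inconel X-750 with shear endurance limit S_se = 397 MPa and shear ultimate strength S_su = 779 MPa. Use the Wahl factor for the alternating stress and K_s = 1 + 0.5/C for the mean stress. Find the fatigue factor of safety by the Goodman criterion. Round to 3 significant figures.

C = D/d = 129.0/10.3 = 12.5243; K_W = (4C−1)/(4C−4)+0.615/C = 1.1142; K_s = 1+0.5/C = 1.0399
F_a = (F_max−F_min)/2 = 528 N; F_m = (F_max+F_min)/2 = 842 N
τ_a = K_W·8F_aD/(πd³) = 1.1142 × 158.73 = 176.85 MPa
τ_m = K_s·8F_mD/(πd³) = 1.0399 × 253.12 = 263.23 MPa
Goodman: 1/n_f = τ_a/S_se + τ_m/S_su = 176.85/397 + 263.23/779 = 0.44547 + 0.33790 = 0.78337
n_f = 1/0.78337 = 1.277

1.28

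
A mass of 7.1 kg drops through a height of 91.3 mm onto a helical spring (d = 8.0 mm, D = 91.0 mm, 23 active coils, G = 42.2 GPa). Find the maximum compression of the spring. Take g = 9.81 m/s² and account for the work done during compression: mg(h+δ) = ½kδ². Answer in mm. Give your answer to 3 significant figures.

171 mm

k = Gd⁴/(8D³N_a) = (42.2×10³)(8.0⁴)/(8·91.0³·23) = 1.2466 N/mm
W = mg = 7.1 × 9.81 = 69.651 N
½kδ² − Wδ − Wh = 0 → δ = (W + √(W² + 2kWh))/k
δ = (69.651 + √(4851.3 + 15854.7))/1.2466 = (69.651 + 143.9)/1.2466 = 171.3 mm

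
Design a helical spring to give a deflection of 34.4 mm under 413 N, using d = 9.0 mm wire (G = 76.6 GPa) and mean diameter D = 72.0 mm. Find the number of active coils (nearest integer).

14

Required rate k = F/δ = 413/34.4 = 12.006 N/mm
N_a = Gd⁴/(8D³k) = (76.6×10³ × 9.0⁴)/(8 × 72.0³ × 12.006)
    = 5.02573e+08 / 3.58492e+07 = 14.02 → 14 coils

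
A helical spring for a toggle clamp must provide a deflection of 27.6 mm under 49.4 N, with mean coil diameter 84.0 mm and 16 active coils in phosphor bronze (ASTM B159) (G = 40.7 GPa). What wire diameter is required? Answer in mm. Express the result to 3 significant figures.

7.60 mm

Required rate k = F/δ = 49.4/27.6 = 1.7899 N/mm
d = (8D³N_a·k / G)^(1/4) = (8·84.0³·16·1.7899 / (40.7×10³))^0.25
  = (3336.3)^0.25 = 7.6001 mm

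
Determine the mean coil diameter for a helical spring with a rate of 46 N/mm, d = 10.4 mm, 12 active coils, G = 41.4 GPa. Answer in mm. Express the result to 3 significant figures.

47.9 mm

D = (Gd⁴/(8N_a·k))^(1/3) = (41.4×10³·10.4⁴/(8·12·46))^(1/3)
  = (109674)^(1/3) = 47.8669 mm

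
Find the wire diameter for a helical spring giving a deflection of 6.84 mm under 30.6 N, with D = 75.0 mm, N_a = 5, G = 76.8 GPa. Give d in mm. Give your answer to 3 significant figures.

Required rate k = F/δ = 30.6/6.84 = 4.4737 N/mm
d = (8D³N_a·k / G)^(1/4) = (8·75.0³·5·4.4737 / (76.8×10³))^0.25
  = (982.99)^0.25 = 5.5993 mm

5.60 mm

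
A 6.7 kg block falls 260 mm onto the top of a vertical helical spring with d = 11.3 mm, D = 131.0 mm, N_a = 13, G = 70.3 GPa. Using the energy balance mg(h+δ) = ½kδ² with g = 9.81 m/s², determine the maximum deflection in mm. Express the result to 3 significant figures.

k = Gd⁴/(8D³N_a) = (70.3×10³)(11.3⁴)/(8·131.0³·13) = 4.9025 N/mm
W = mg = 6.7 × 9.81 = 65.727 N
½kδ² − Wδ − Wh = 0 → δ = (W + √(W² + 2kWh))/k
δ = (65.727 + √(4320 + 167559))/4.9025 = (65.727 + 414.58)/4.9025 = 97.972 mm

98.0 mm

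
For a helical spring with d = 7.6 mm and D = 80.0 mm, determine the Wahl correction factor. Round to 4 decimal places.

C = D/d = 80.0/7.6 = 10.5263
K_W = (4C−1)/(4C−4) + 0.615/C = 41.105/38.105 + 0.0584 = 1.1372

1.1372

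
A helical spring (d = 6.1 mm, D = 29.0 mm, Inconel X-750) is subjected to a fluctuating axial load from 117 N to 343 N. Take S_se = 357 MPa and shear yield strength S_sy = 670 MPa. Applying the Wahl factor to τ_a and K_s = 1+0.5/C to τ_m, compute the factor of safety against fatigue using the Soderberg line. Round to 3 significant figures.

C = D/d = 29.0/6.1 = 4.7541; K_W = (4C−1)/(4C−4)+0.615/C = 1.3291; K_s = 1+0.5/C = 1.1052
F_a = (F_max−F_min)/2 = 113 N; F_m = (F_max+F_min)/2 = 230 N
τ_a = K_W·8F_aD/(πd³) = 1.3291 × 36.764 = 48.865 MPa
τ_m = K_s·8F_mD/(πd³) = 1.1052 × 74.83 = 82.7 MPa
Soderberg: 1/n_f = τ_a/S_se + τ_m/S_sy = 48.865/357 + 82.7/670 = 0.13688 + 0.12343 = 0.26031
n_f = 1/0.26031 = 3.842

3.84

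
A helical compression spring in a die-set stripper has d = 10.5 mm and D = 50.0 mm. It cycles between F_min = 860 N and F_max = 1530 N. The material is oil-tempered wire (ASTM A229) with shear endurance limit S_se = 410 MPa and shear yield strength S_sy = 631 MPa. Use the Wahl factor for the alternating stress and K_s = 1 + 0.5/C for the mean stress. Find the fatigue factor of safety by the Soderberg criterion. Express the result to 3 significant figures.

C = D/d = 50.0/10.5 = 4.7619; K_W = (4C−1)/(4C−4)+0.615/C = 1.3285; K_s = 1+0.5/C = 1.1050
F_a = (F_max−F_min)/2 = 335 N; F_m = (F_max+F_min)/2 = 1195 N
τ_a = K_W·8F_aD/(πd³) = 1.3285 × 36.846 = 48.95 MPa
τ_m = K_s·8F_mD/(πd³) = 1.1050 × 131.43 = 145.24 MPa
Soderberg: 1/n_f = τ_a/S_se + τ_m/S_sy = 48.95/410 + 145.24/631 = 0.11939 + 0.23017 = 0.34956
n_f = 1/0.34956 = 2.861

2.86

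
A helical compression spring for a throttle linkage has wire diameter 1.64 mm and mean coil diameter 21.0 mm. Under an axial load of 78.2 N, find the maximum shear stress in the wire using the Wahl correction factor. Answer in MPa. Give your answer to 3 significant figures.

1050 MPa

Spring index C = D/d = 21.0/1.64 = 12.8049
K_W = (4C−1)/(4C−4) + 0.615/C = 50.220/47.220 + 0.0480 = 1.1116
τ₀ = 8FD/(πd³) = 8·78.2·21.0/(π·1.64³) = 13137.6/13.857 = 948.06 MPa
τ_max = K·τ₀ = 1.1116 × 948.06 = 1053.8 MPa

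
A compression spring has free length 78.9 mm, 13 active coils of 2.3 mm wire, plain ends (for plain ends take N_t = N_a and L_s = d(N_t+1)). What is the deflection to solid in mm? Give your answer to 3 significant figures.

46.7 mm

N_t = 13; L_s = 2.3·14 = 32.2 mm
δ_solid = L₀ − L_s = 78.9 − 32.2 = 46.7 mm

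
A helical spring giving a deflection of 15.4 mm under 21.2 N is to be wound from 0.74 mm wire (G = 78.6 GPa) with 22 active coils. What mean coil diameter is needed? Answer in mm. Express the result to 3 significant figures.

Required rate k = F/δ = 21.2/15.4 = 1.3766 N/mm
D = (Gd⁴/(8N_a·k))^(1/3) = (78.6×10³·0.74⁴/(8·22·1.3766))^(1/3)
  = (97.2796)^(1/3) = 4.5991 mm

4.60 mm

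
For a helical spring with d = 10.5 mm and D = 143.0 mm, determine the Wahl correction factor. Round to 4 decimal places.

1.1046

C = D/d = 143.0/10.5 = 13.6190
K_W = (4C−1)/(4C−4) + 0.615/C = 53.476/50.476 + 0.0452 = 1.1046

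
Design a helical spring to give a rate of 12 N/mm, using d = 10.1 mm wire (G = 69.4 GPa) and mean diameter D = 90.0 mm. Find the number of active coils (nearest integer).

N_a = Gd⁴/(8D³k) = (69.4×10³ × 10.1⁴)/(8 × 90.0³ × 12)
    = 7.22179e+08 / 6.9984e+07 = 10.32 → 10 coils

10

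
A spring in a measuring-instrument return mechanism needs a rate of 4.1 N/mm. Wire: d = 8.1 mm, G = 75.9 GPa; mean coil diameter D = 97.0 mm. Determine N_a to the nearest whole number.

N_a = Gd⁴/(8D³k) = (75.9×10³ × 8.1⁴)/(8 × 97.0³ × 4.1)
    = 3.26725e+08 / 2.99357e+07 = 10.91 → 11 coils

11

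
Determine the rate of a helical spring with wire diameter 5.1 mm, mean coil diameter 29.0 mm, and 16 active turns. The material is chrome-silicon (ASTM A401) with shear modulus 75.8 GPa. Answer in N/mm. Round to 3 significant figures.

16.4 N/mm

k = Gd⁴/(8D³N_a) = (75.8×10³ × 5.1⁴) / (8 × 29.0³ × 16)
  = 5.12802e+07 / 3.12179e+06 = 16.427 N/mm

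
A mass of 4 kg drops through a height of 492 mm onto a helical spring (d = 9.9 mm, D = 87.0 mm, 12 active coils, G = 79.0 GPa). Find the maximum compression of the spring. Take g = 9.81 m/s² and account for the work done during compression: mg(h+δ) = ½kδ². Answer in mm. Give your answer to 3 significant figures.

k = Gd⁴/(8D³N_a) = (79.0×10³)(9.9⁴)/(8·87.0³·12) = 12.004 N/mm
W = mg = 4 × 9.81 = 39.24 N
½kδ² − Wδ − Wh = 0 → δ = (W + √(W² + 2kWh))/k
δ = (39.24 + √(1539.8 + 463514))/12.004 = (39.24 + 681.95)/12.004 = 60.077 mm

60.1 mm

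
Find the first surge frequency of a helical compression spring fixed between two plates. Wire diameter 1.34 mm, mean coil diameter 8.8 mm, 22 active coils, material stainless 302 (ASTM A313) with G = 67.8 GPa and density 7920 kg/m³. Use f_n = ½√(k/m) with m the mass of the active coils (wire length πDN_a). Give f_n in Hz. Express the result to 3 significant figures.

259 Hz

k = Gd⁴/(8D³N_a) = (67.8×10³)(1.34⁴)/(8·8.8³·22) = 1.8226 N/mm = 1822.6 N/m
Wire length L = πDN_a = π·8.8·22 = 608.21 mm
m = ρ·(πd²/4)·L = 7920 × 1.4103×10⁻⁶ m² × 0.60821 m = 0.0067933 kg
f_n = ½√(k/m) = 0.5·√(1822.6/0.0067933) = 0.5·√(2.6829e+05) = 258.98 Hz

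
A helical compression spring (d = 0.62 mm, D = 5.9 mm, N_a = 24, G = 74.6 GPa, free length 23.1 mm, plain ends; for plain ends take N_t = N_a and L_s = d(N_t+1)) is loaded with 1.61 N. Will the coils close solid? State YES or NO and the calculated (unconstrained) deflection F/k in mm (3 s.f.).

NO, δ = 5.76 mm

k = Gd⁴/(8D³N_a) = (74.6×10³)(0.62⁴)/(8·5.9³·24) = 0.27954 N/mm
N_t = 24; L_s = 0.62·25 = 15.5 mm; δ_solid = L₀ − L_s = 23.1 − 15.5 = 7.6 mm
δ = F/k = 1.61/0.27954 = 5.7594 mm
δ < δ_solid → spring does not go solid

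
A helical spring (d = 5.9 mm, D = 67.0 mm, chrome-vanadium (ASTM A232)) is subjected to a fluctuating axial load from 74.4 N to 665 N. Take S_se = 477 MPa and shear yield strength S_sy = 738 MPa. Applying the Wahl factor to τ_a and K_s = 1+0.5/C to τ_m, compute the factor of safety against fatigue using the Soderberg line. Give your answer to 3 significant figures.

0.986

C = D/d = 67.0/5.9 = 11.3559; K_W = (4C−1)/(4C−4)+0.615/C = 1.1266; K_s = 1+0.5/C = 1.0440
F_a = (F_max−F_min)/2 = 295.3 N; F_m = (F_max+F_min)/2 = 369.7 N
τ_a = K_W·8F_aD/(πd³) = 1.1266 × 245.31 = 276.37 MPa
τ_m = K_s·8F_mD/(πd³) = 1.0440 × 307.12 = 320.64 MPa
Soderberg: 1/n_f = τ_a/S_se + τ_m/S_sy = 276.37/477 + 320.64/738 = 0.57938 + 0.43448 = 1.0139
n_f = 1/1.0139 = 0.9863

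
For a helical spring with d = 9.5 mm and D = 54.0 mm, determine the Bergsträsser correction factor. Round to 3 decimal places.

1.253

C = D/d = 54.0/9.5 = 5.6842
K_B = (4C+2)/(4C−3) = 24.737/19.737 = 1.2533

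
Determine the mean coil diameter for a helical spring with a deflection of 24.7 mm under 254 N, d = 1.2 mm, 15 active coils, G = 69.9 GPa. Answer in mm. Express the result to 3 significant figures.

4.90 mm

Required rate k = F/δ = 254/24.7 = 10.283 N/mm
D = (Gd⁴/(8N_a·k))^(1/3) = (69.9×10³·1.2⁴/(8·15·10.283))^(1/3)
  = (117.458)^(1/3) = 4.8974 mm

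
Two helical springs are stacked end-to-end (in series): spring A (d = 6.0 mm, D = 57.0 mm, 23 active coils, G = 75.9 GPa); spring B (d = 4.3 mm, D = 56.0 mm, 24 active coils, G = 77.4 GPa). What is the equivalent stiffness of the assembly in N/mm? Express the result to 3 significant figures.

0.617 N/mm

k_A = Gd⁴/(8D³N_a) = (75.9×10³)(6.0⁴)/(8·57.0³·23) = 2.8867 N/mm
k_B = Gd⁴/(8D³N_a) = (77.4×10³)(4.3⁴)/(8·56.0³·24) = 0.78478 N/mm
Series: 1/k_eq = 1/2.8867 + 1/0.78478 = 1.6207; k_eq = 0.61704 N/mm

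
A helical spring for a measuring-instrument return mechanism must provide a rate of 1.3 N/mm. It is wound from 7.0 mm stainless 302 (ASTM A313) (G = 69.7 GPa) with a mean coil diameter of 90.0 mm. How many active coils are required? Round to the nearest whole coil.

N_a = Gd⁴/(8D³k) = (69.7×10³ × 7.0⁴)/(8 × 90.0³ × 1.3)
    = 1.6735e+08 / 7.5816e+06 = 22.07 → 22 coils

22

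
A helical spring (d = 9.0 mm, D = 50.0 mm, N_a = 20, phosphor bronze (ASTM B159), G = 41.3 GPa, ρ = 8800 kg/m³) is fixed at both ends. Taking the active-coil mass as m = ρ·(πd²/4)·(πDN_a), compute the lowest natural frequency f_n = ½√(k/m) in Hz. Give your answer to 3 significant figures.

43.9 Hz

k = Gd⁴/(8D³N_a) = (41.3×10³)(9.0⁴)/(8·50.0³·20) = 13.548 N/mm = 13548 N/m
Wire length L = πDN_a = π·50.0·20 = 3141.6 mm
m = ρ·(πd²/4)·L = 8800 × 63.617×10⁻⁶ m² × 3.1416 m = 1.7588 kg
f_n = ½√(k/m) = 0.5·√(13548/1.7588) = 0.5·√(7703.4) = 43.885 Hz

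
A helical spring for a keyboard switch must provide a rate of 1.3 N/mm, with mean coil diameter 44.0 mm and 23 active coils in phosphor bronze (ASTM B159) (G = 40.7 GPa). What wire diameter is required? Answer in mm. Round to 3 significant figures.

d = (8D³N_a·k / G)^(1/4) = (8·44.0³·23·1.3 / (40.7×10³))^0.25
  = (500.64)^0.25 = 4.7302 mm

4.73 mm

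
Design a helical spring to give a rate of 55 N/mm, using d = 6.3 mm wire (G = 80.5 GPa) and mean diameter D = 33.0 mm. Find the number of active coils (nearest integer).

N_a = Gd⁴/(8D³k) = (80.5×10³ × 6.3⁴)/(8 × 33.0³ × 55)
    = 1.26811e+08 / 1.58123e+07 = 8.02 → 8 coils

8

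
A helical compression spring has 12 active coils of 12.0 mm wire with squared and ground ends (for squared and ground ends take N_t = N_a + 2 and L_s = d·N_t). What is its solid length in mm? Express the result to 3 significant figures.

168 mm

squared and ground ends: N_t = N_a + 2 = 12 + 2 = 14
L_s = d·N_t = 12.0 × 14 = 168 mm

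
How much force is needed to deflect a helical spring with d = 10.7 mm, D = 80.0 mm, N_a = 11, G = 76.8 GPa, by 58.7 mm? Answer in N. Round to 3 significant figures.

1310 N

k = Gd⁴/(8D³N_a) = (76.8×10³)(10.7⁴)/(8·80.0³·11) = 22.343 N/mm
F = k·δ = 22.343 × 58.7 = 1311.5 N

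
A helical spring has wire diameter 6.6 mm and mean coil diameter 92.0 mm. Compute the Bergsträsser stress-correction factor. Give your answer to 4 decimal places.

1.0948

C = D/d = 92.0/6.6 = 13.9394
K_B = (4C+2)/(4C−3) = 57.758/52.758 = 1.0948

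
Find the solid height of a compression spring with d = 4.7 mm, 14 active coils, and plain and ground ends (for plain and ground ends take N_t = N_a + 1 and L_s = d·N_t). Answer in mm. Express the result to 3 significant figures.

plain and ground ends: N_t = N_a + 1 = 14 + 1 = 15
L_s = d·N_t = 4.7 × 15 = 70.5 mm

70.5 mm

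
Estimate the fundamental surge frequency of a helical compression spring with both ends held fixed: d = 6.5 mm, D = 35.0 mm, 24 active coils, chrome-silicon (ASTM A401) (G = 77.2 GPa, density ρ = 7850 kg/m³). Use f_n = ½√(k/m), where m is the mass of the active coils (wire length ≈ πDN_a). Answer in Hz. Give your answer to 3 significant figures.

78.0 Hz

k = Gd⁴/(8D³N_a) = (77.2×10³)(6.5⁴)/(8·35.0³·24) = 16.74 N/mm = 16740 N/m
Wire length L = πDN_a = π·35.0·24 = 2638.9 mm
m = ρ·(πd²/4)·L = 7850 × 33.183×10⁻⁶ m² × 2.6389 m = 0.68741 kg
f_n = ½√(k/m) = 0.5·√(16740/0.68741) = 0.5·√(24353) = 78.027 Hz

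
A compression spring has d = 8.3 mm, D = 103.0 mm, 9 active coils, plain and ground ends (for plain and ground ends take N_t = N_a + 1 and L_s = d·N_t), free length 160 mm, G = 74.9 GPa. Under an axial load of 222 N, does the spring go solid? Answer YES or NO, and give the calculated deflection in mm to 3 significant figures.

k = Gd⁴/(8D³N_a) = (74.9×10³)(8.3⁴)/(8·103.0³·9) = 4.518 N/mm
N_t = 10; L_s = 8.3·10 = 83 mm; δ_solid = L₀ − L_s = 160 − 83 = 77 mm
δ = F/k = 222/4.518 = 49.136 mm
δ < δ_solid → spring does not go solid

NO, δ = 49.1 mm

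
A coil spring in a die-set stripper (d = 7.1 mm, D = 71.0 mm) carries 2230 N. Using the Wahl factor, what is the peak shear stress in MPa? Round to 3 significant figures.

Spring index C = D/d = 71.0/7.1 = 10.0000
K_W = (4C−1)/(4C−4) + 0.615/C = 39.000/36.000 + 0.0615 = 1.1448
τ₀ = 8FD/(πd³) = 8·2230·71.0/(π·7.1³) = 1.26664e+06/1124.4 = 1126.5 MPa
τ_max = K·τ₀ = 1.1448 × 1126.5 = 1289.6 MPa

1290 MPa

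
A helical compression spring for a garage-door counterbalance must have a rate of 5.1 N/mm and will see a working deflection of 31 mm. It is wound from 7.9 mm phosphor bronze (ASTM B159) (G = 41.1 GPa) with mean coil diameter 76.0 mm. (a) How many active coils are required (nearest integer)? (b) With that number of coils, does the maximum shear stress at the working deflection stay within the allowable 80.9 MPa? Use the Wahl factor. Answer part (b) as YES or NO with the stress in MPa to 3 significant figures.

(a) 9 coils; (b) YES, τ_max = 70.9 MPa

N_a = Gd⁴/(8D³k) = (41.1×10³)(7.9⁴)/(8·76.0³·5.1) = 8.938 → N_a = 9
Actual rate k = Gd⁴/(8D³·9) = 5.065 N/mm
Working load F = kδ = 5.065·31 = 157.01 N
C = 76.0/7.9 = 9.6203; K_W = (4C−1)/(4C−4)+0.615/C = 1.1509
τ_max = K_W·8FD/(πd³) = 1.1509·61.633 = 70.935 MPa
τ_max ≤ 80.9 MPa → acceptable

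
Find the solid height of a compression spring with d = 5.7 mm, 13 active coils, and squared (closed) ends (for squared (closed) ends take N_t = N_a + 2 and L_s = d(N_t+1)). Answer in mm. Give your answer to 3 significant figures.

squared (closed) ends: N_t = N_a + 2 = 13 + 2 = 15
L_s = d·(N_t+1) = 5.7 × 16 = 91.2 mm

91.2 mm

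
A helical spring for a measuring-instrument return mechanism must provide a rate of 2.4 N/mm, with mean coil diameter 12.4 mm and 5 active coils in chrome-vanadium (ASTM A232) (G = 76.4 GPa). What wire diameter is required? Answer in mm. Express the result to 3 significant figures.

d = (8D³N_a·k / G)^(1/4) = (8·12.4³·5·2.4 / (76.4×10³))^0.25
  = (2.3958)^0.25 = 1.2441 mm

1.24 mm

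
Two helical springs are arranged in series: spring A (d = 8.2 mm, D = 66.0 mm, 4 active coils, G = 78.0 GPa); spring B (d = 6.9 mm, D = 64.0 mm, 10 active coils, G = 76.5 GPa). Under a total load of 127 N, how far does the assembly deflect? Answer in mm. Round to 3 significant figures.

k_A = Gd⁴/(8D³N_a) = (78.0×10³)(8.2⁴)/(8·66.0³·4) = 38.333 N/mm
k_B = Gd⁴/(8D³N_a) = (76.5×10³)(6.9⁴)/(8·64.0³·10) = 8.2685 N/mm
Series: 1/k_eq = 1/38.333 + 1/8.2685 = 0.14703; k_eq = 6.8014 N/mm
δ = F/k_eq = 127/6.8014 = 18.673 mm

18.7 mm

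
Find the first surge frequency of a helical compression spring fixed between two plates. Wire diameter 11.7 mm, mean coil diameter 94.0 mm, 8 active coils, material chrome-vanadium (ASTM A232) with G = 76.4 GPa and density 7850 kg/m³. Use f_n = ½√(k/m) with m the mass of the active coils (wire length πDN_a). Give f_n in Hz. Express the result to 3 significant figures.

k = Gd⁴/(8D³N_a) = (76.4×10³)(11.7⁴)/(8·94.0³·8) = 26.932 N/mm = 26932 N/m
Wire length L = πDN_a = π·94.0·8 = 2362.5 mm
m = ρ·(πd²/4)·L = 7850 × 107.51×10⁻⁶ m² × 2.3625 m = 1.9939 kg
f_n = ½√(k/m) = 0.5·√(26932/1.9939) = 0.5·√(13507) = 58.111 Hz

58.1 Hz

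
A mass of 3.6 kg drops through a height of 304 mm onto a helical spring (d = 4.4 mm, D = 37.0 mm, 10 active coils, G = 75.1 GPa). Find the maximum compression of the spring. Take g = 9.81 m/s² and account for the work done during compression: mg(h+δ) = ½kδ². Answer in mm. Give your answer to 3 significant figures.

60.9 mm

k = Gd⁴/(8D³N_a) = (75.1×10³)(4.4⁴)/(8·37.0³·10) = 6.9463 N/mm
W = mg = 3.6 × 9.81 = 35.316 N
½kδ² − Wδ − Wh = 0 → δ = (W + √(W² + 2kWh))/k
δ = (35.316 + √(1247.2 + 149153))/6.9463 = (35.316 + 387.81)/6.9463 = 60.914 mm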